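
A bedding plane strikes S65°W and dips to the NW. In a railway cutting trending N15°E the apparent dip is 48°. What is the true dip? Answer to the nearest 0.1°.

β = acute angle between strike S65°W and section N15°E = 50°.
tan(true dip) = tan 48° / sin 50° = 1.4498
δ = arctan(1.4498) = 55.40°

55.4°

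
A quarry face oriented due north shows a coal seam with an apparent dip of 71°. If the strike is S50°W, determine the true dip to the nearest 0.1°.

75.2°

β = acute angle between strike S50°W and section due north = 50°.
tan δ = tan α / sin β = tan 71° / sin 50° = 2.9042 / 0.7660 = 3.7912
true dip = arctan 3.7912 = 75.22°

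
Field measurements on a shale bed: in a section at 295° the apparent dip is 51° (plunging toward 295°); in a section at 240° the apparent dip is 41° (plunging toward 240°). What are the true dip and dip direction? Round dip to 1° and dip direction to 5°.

true dip 51°, dip direction 285°

Represent each trace as a vector plunging at its apparent dip toward its trend (east-north-up frame): v₁ = (-0.570, 0.266, -0.777), v₂ = (-0.654, -0.377, -0.656).
Cross product v₁ × v₂ gives the pole to the plane: n ∝ (-0.468, 0.134, 0.389).
True dip = arccos(n_z / |n|) = arccos(0.6246) = 51.3°.
Dip direction = azimuth of (n_x, n_y) = atan2(-0.468, 0.134) = 286°.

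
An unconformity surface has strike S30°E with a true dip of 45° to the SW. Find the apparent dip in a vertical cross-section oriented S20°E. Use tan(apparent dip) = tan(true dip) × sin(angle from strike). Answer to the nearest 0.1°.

9.9°

The section lies 10° from the strike.
tan(apparent dip) = tan 45° · sin 10° = 0.1736
apparent dip = arctan 0.1736 = 9.85°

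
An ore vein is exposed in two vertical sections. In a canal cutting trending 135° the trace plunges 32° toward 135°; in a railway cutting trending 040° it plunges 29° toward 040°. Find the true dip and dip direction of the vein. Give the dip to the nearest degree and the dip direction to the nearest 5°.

The two traces are lines in the plane: v₁ = (sin 135°·cos 32°, cos 135°·cos 32°, −sin 32°), v₂ = (sin 40°·cos 29°, cos 40°·cos 29°, −sin 29°).
n = v₁ × v₂ = (0.646, -0.007, 0.739) (taken with n_z > 0).
tan δ = √(n_x²+n_y²)/n_z = 0.646/0.739, so δ = 41.2°.
Dip direction = azimuth of (n_x, n_y) = atan2(0.646, -0.007) = 91°.

true dip 41°, dip direction 090°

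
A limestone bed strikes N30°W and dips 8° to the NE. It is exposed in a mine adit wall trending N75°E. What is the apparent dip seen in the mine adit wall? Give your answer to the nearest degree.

8°

The section lies 75° from the strike.
tan(apparent dip) = tan 8° · sin 75° = 0.1358
α = arctan(0.1358) = 7.73°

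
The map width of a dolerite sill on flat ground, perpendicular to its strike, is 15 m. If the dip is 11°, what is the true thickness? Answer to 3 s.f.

True thickness t = w · sin(dip) = 15 × sin 11°
t = 15 × 0.1908 = 2.862 m

2.86 m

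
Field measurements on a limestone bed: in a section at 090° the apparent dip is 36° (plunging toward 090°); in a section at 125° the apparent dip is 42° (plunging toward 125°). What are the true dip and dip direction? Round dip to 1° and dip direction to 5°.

Represent each trace as a vector plunging at its apparent dip toward its trend (east-north-up frame): v₁ = (0.809, 0.000, -0.588), v₂ = (0.609, -0.426, -0.669).
The plane normal is n = v₁ × v₂ ∝ (0.251, -0.184, 0.345).
Dip δ = arctan(|n_h|/n_z) = arctan(0.311/0.345) = 42.0°.
The horizontal component of n points toward azimuth atan2(n_x, n_y) = 126°, the dip direction.

true dip 42°, dip direction 125°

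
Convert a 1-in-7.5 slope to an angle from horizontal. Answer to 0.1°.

7.6°

tan θ = 1/7.5 = 0.1333
θ = arctan(0.1333) = 7.59°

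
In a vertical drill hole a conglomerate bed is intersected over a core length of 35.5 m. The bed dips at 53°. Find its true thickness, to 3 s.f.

True thickness t = h · cos(dip) = 35.5 × cos 53°
t = 35.5 × 0.6018 = 21.364 m

21.4 m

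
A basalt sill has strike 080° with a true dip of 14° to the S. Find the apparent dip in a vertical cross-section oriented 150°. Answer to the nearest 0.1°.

The section lies 70° from the strike.
tan α = tan 14° × sin 70° = 0.2493 × 0.9397 = 0.2343
apparent dip = arctan 0.2343 = 13.19°

13.2°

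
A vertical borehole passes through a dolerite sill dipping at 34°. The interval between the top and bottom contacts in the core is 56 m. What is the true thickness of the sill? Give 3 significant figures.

46.4 m

True thickness t = h · cos(dip) = 56 × cos 34°
t = 56 × 0.8290 = 46.426 m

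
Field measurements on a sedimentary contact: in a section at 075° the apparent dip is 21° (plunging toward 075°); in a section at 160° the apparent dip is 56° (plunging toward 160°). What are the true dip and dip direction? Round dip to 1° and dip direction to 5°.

Each apparent-dip line lies in the plane. As unit vectors (x east, y north, z up), v₁ plunges 21°→075° and v₂ plunges 56°→160°.
The plane normal is n = v₁ × v₂ ∝ (0.389, -0.679, 0.520).
tan δ = √(n_x²+n_y²)/n_z = 0.782/0.520, so δ = 56.4°.
Dip direction = azimuth of (n_x, n_y) = atan2(0.389, -0.679) = 150°.

true dip 56°, dip direction 150°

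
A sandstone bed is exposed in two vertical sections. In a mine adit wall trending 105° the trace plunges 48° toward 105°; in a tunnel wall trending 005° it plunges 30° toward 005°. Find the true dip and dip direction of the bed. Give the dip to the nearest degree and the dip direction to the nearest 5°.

Each apparent-dip line lies in the plane. As unit vectors (x east, y north, z up), v₁ plunges 48°→105° and v₂ plunges 30°→005°.
The plane normal is n = v₁ × v₂ ∝ (0.728, 0.267, 0.571).
True dip = arccos(n_z / |n|) = arccos(0.5929) = 53.6°.
Dip direction = atan2(0.728, 0.267) = 70° (azimuth of n's horizontal projection).

true dip 54°, dip direction 070°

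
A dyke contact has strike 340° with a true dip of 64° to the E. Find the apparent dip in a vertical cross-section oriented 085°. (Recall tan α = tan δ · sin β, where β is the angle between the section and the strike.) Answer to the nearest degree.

63°

Angle between strike (340°) and section (085°): β = 75°.
tan α = tan 64° × sin 75° = 2.0503 × 0.9659 = 1.9804
α = arctan(1.9804) = 63.21°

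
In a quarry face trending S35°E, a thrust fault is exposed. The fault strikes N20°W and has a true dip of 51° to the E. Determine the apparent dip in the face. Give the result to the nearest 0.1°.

17.7°

Angle between strike (N20°W) and section (S35°E): β = 15°.
tan α = tan 51° × sin 15° = 1.2349 × 0.2588 = 0.3196
α = arctan(0.3196) = 17.72°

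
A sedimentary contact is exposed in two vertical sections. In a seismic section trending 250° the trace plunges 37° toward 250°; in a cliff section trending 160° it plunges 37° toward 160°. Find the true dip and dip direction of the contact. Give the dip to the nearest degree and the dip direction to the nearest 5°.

true dip 47°, dip direction 205°

Each apparent-dip line lies in the plane. As unit vectors (x east, y north, z up), v₁ plunges 37°→250° and v₂ plunges 37°→160°.
The plane normal is n = v₁ × v₂ ∝ (-0.287, -0.616, 0.638).
Dip δ = arctan(|n_h|/n_z) = arctan(0.680/0.638) = 46.8°.
Dip direction = atan2(-0.287, -0.616) = 205° (azimuth of n's horizontal projection).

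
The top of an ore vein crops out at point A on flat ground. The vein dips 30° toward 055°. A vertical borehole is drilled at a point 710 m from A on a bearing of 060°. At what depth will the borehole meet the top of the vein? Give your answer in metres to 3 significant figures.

408 m

The hole lies 5° from the dip direction, so the down-dip offset is 710 × cos 5° = 707.30 m.
Depth = down-dip offset × tan(dip) = 707.30 × tan 30° = 707.30 × 0.5774
Depth = 408.36 m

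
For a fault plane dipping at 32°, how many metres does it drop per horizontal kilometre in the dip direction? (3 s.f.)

625 m

drop per km = 1000 × tan 32° = 1000 × 0.6249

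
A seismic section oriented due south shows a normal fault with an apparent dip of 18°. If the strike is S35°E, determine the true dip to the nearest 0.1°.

29.5°

β = acute angle between strike S35°E and section due south = 35°.
tan δ = tan α / sin β = tan 18° / sin 35° = 0.3249 / 0.5736 = 0.5665
true dip = arctan 0.5665 = 29.53°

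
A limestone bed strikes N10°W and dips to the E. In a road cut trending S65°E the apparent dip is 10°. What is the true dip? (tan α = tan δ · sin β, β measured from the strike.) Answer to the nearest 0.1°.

The section is 55° from the strike.
tan(true dip) = tan 10° / sin 55° = 0.2153
δ = arctan(0.2153) = 12.15°

12.1°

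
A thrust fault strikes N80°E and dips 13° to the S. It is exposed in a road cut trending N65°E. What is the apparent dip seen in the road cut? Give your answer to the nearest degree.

3°

The strike is N80°E and the section trends N65°E; the acute angle between them is β = 15°.
tan α = tan 13° × sin 15° = 0.2309 × 0.2588 = 0.0598
α = arctan(0.0598) = 3.42°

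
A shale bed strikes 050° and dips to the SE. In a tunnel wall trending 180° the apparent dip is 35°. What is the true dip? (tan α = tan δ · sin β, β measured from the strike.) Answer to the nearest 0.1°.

42.4°

β = acute angle between strike 050° and section 180° = 50°.
tan(true dip) = tan 35° / sin 50° = 0.9141
δ = arctan(0.9141) = 42.43°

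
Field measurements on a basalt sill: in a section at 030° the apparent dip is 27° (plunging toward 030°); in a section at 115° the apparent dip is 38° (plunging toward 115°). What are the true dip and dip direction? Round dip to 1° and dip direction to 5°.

Represent each trace as a vector plunging at its apparent dip toward its trend (east-north-up frame): v₁ = (0.446, 0.772, -0.454), v₂ = (0.714, -0.333, -0.616).
Cross product v₁ × v₂ gives the pole to the plane: n ∝ (0.626, 0.050, 0.699).
Dip δ = arctan(|n_h|/n_z) = arctan(0.628/0.699) = 41.9°.
Dip direction = atan2(0.626, 0.050) = 85° (azimuth of n's horizontal projection).

true dip 42°, dip direction 085°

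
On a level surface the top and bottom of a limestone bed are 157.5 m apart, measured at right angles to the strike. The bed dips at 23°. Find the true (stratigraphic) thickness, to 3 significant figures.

True thickness t = w · sin(dip) = 157.5 × sin 23°
t = 157.5 × 0.3907 = 61.540 m

61.5 m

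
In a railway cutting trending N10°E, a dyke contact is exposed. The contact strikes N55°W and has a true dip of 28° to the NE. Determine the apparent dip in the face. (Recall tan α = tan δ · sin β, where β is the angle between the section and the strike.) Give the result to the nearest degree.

The strike is N55°W and the section trends N10°E; the acute angle between them is β = 65°.
tan α = tan 28° × sin 65° = 0.5317 × 0.9063 = 0.4819
apparent dip = arctan 0.4819 = 25.73°

26°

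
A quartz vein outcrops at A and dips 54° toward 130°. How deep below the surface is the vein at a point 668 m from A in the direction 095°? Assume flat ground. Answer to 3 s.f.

753 m

The hole lies 35° from the dip direction, so the down-dip offset is 668 × cos 35° = 547.19 m.
Depth = down-dip offset × tan(dip) = 547.19 × tan 54° = 547.19 × 1.3764
Depth = 753.15 m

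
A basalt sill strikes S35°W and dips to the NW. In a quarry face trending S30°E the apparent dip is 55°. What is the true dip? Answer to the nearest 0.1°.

57.6°

β = acute angle between strike S35°W and section S30°E = 65°.
tan(true dip) = tan 55° / sin 65° = 1.5758
δ = arctan(1.5758) = 57.60°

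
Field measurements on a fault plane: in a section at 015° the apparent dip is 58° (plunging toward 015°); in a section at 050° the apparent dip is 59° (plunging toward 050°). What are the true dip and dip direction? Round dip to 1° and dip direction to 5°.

true dip 60°, dip direction 035°

Each apparent-dip line lies in the plane. As unit vectors (x east, y north, z up), v₁ plunges 58°→015° and v₂ plunges 59°→050°.
n = v₁ × v₂ = (0.158, 0.217, 0.157) (taken with n_z > 0).
Dip δ = arctan(|n_h|/n_z) = arctan(0.268/0.157) = 59.8°.
Dip direction = azimuth of (n_x, n_y) = atan2(0.158, 0.217) = 36°.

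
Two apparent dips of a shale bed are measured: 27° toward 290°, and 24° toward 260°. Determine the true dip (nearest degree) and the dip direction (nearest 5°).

Each apparent-dip line lies in the plane. As unit vectors (x east, y north, z up), v₁ plunges 27°→290° and v₂ plunges 24°→260°.
The plane normal is n = v₁ × v₂ ∝ (-0.196, 0.068, 0.407).
True dip = arccos(n_z / |n|) = arccos(0.8910) = 27.0°.
The horizontal component of n points toward azimuth atan2(n_x, n_y) = 289°, the dip direction.

true dip 27°, dip direction 290°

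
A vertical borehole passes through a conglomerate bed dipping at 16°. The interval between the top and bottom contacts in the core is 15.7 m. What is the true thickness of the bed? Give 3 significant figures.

15.1 m

True thickness t = h · cos(dip) = 15.7 × cos 16°
t = 15.7 × 0.9613 = 15.092 m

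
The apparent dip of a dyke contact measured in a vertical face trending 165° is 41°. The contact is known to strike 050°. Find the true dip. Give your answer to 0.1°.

β = acute angle between strike 050° and section 165° = 65°.
tan δ = tan α / sin β = tan 41° / sin 65° = 0.8693 / 0.9063 = 0.9592
δ = arctan(0.9592) = 43.81°

43.8°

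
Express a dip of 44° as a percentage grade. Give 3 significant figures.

96.6%

grade % = 100 × tan 44° = 100 × 0.9657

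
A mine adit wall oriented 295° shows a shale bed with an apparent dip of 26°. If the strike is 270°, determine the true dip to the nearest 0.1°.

The section is 25° from the strike.
tan δ = tan α / sin β = tan 26° / sin 25° = 0.4877 / 0.4226 = 1.1541
true dip = arctan 1.1541 = 49.09°

49.1°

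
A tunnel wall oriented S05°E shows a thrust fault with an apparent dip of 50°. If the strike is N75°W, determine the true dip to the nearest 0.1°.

51.7°

β = acute angle between strike N75°W and section S05°E = 70°.
tan(true dip) = tan 50° / sin 70° = 1.2682
δ = arctan(1.2682) = 51.74°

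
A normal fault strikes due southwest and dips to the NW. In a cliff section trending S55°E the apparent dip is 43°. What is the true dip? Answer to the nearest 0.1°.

43.4°

β = acute angle between strike due southwest and section S55°E = 80°.
tan δ = tan α / sin β = tan 43° / sin 80° = 0.9325 / 0.9848 = 0.9469
δ = arctan(0.9469) = 43.44°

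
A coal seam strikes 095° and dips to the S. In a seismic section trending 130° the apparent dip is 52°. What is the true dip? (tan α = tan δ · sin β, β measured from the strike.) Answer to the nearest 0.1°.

65.9°

The section is 35° from the strike.
tan δ = tan α / sin β = tan 52° / sin 35° = 1.2799 / 0.5736 = 2.2315
δ = arctan(2.2315) = 65.86°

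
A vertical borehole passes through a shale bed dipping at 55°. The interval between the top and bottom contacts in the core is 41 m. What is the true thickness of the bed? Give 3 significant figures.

True thickness t = h · cos(dip) = 41 × cos 55°
t = 41 × 0.5736 = 23.517 m

23.5 m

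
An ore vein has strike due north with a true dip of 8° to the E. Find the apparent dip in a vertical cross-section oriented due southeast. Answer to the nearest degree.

6°

The section lies 45° from the strike.
tan(apparent dip) = tan 8° · sin 45° = 0.0994
apparent dip = arctan 0.0994 = 5.68°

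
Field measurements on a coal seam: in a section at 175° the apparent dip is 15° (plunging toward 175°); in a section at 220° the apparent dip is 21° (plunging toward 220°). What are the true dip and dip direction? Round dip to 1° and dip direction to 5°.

true dip 21°, dip direction 220°

Each apparent-dip line lies in the plane. As unit vectors (x east, y north, z up), v₁ plunges 15°→175° and v₂ plunges 21°→220°.
n = v₁ × v₂ = (-0.160, -0.185, 0.638) (taken with n_z > 0).
True dip = arccos(n_z / |n|) = arccos(0.9336) = 21.0°.
Dip direction = atan2(-0.160, -0.185) = 221° (azimuth of n's horizontal projection).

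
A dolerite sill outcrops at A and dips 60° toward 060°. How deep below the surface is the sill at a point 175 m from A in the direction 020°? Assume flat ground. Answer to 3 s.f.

The hole lies 40° from the dip direction, so the down-dip offset is 175 × cos 40° = 134.06 m.
Depth = down-dip offset × tan(dip) = 134.06 × tan 60° = 134.06 × 1.7321
Depth = 232.19 m

232 m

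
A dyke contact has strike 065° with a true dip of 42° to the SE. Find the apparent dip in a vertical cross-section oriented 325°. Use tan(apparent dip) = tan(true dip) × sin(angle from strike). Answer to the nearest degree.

The strike is 065° and the section trends 325°; the acute angle between them is β = 80°.
tan(apparent dip) = tan 42° · sin 80° = 0.8867
apparent dip = arctan 0.8867 = 41.56°

42°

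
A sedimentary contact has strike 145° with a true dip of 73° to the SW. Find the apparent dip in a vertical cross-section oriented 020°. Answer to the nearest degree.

The strike is 145° and the section trends 020°; the acute angle between them is β = 55°.
tan(apparent dip) = tan 73° · sin 55° = 2.6793
α = arctan(2.6793) = 69.53°

70°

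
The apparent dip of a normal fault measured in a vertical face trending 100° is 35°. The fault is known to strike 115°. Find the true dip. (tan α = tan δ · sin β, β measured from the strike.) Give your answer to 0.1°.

69.7°

The section is 15° from the strike.
tan δ = tan α / sin β = tan 35° / sin 15° = 0.7002 / 0.2588 = 2.7054
δ = arctan(2.7054) = 69.71°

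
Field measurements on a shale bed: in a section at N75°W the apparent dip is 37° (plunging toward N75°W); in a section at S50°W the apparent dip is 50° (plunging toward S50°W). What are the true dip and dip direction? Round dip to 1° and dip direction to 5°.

true dip 50°, dip direction 235°

The two traces are lines in the plane: v₁ = (sin 285°·cos 37°, cos 285°·cos 37°, −sin 37°), v₂ = (sin 230°·cos 50°, cos 230°·cos 50°, −sin 50°).
The plane normal is n = v₁ × v₂ ∝ (-0.407, -0.295, 0.421).
Dip δ = arctan(|n_h|/n_z) = arctan(0.502/0.421) = 50.1°.
Dip direction = atan2(-0.407, -0.295) = 234° (azimuth of n's horizontal projection).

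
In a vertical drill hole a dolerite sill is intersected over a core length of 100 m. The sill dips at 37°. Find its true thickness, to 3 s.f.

True thickness t = h · cos(dip) = 100 × cos 37°
t = 100 × 0.7986 = 79.864 m

79.9 m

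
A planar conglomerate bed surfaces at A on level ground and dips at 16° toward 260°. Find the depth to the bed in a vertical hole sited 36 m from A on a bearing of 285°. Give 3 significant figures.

The hole lies 25° from the dip direction, so the down-dip offset is 36 × cos 25° = 32.63 m.
Depth = down-dip offset × tan(dip) = 32.63 × tan 16° = 32.63 × 0.2867
Depth = 9.36 m

9.36 m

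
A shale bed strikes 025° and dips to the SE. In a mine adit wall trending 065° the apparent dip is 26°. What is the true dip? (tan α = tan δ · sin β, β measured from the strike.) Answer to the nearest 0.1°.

β = acute angle between strike 025° and section 065° = 40°.
tan δ = tan α / sin β = tan 26° / sin 40° = 0.4877 / 0.6428 = 0.7588
δ = arctan(0.7588) = 37.19°

37.2°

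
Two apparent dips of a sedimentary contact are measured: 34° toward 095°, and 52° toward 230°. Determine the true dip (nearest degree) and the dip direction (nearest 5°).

true dip 69°, dip direction 170°

Each apparent-dip line lies in the plane. As unit vectors (x east, y north, z up), v₁ plunges 34°→095° and v₂ plunges 52°→230°.
The plane normal is n = v₁ × v₂ ∝ (0.164, -0.915, 0.361).
True dip = arccos(n_z / |n|) = arccos(0.3621) = 68.8°.
The horizontal component of n points toward azimuth atan2(n_x, n_y) = 170°, the dip direction.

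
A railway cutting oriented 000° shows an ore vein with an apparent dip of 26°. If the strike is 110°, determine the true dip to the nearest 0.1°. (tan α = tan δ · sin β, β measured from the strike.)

β = acute angle between strike 110° and section 000° = 70°.
tan(true dip) = tan 26° / sin 70° = 0.5190
true dip = arctan 0.5190 = 27.43°

27.4°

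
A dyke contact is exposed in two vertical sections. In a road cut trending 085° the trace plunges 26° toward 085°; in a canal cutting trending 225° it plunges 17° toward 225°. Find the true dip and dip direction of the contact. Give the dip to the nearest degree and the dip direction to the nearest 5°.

true dip 49°, dip direction 150°

Represent each trace as a vector plunging at its apparent dip toward its trend (east-north-up frame): v₁ = (0.895, 0.078, -0.438), v₂ = (-0.676, -0.676, -0.292).
Cross product v₁ × v₂ gives the pole to the plane: n ∝ (0.319, -0.558, 0.552).
Dip δ = arctan(|n_h|/n_z) = arctan(0.643/0.552) = 49.3°.
The horizontal component of n points toward azimuth atan2(n_x, n_y) = 150°, the dip direction.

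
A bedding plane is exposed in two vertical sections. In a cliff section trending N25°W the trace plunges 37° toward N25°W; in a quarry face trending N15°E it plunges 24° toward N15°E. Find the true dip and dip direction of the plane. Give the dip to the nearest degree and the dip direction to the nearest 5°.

The two traces are lines in the plane: v₁ = (sin 335°·cos 37°, cos 335°·cos 37°, −sin 37°), v₂ = (sin 15°·cos 24°, cos 15°·cos 24°, −sin 24°).
n = v₁ × v₂ = (-0.237, 0.280, 0.469) (taken with n_z > 0).
True dip = arccos(n_z / |n|) = arccos(0.7881) = 38.0°.
The horizontal component of n points toward azimuth atan2(n_x, n_y) = 320°, the dip direction.

true dip 38°, dip direction 320°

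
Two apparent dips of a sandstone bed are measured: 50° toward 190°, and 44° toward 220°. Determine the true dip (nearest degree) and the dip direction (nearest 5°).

true dip 50°, dip direction 185°

Each apparent-dip line lies in the plane. As unit vectors (x east, y north, z up), v₁ plunges 50°→190° and v₂ plunges 44°→220°.
Cross product v₁ × v₂ gives the pole to the plane: n ∝ (-0.018, -0.277, 0.231).
tan δ = √(n_x²+n_y²)/n_z = 0.277/0.231, so δ = 50.2°.
Dip direction = atan2(-0.018, -0.277) = 184° (azimuth of n's horizontal projection).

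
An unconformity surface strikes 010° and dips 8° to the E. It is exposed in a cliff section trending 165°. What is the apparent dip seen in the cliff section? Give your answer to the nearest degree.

3°

The strike is 010° and the section trends 165°; the acute angle between them is β = 25°.
tan(apparent dip) = tan 8° · sin 25° = 0.0594
apparent dip = arctan 0.0594 = 3.40°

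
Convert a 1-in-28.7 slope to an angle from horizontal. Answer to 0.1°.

tan θ = 1/28.7 = 0.0348
θ = arctan(0.0348) = 2.00°

2.0°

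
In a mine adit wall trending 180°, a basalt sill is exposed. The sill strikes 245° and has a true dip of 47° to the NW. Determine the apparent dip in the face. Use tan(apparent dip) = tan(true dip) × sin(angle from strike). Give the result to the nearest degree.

44°

The strike is 245° and the section trends 180°; the acute angle between them is β = 65°.
tan(apparent dip) = tan 47° · sin 65° = 0.9719
α = arctan(0.9719) = 44.18°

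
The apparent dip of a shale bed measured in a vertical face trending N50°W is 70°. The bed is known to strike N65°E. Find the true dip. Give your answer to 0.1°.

71.7°

The section is 65° from the strike.
tan(true dip) = tan 70° / sin 65° = 3.0315
δ = arctan(3.0315) = 71.74°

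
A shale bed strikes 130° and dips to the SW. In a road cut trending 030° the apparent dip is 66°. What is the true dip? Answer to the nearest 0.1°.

66.3°

The section is 80° from the strike.
tan δ = tan α / sin β = tan 66° / sin 80° = 2.2460 / 0.9848 = 2.2807
δ = arctan(2.2807) = 66.32°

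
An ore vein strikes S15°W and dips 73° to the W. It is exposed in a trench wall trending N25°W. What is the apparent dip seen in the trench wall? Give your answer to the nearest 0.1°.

64.6°

The strike is S15°W and the section trends N25°W; the acute angle between them is β = 40°.
tan(apparent dip) = tan 73° · sin 40° = 2.1025
α = arctan(2.1025) = 64.56°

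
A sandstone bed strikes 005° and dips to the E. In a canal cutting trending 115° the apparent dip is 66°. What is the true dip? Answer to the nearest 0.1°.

The section is 70° from the strike.
tan(true dip) = tan 66° / sin 70° = 2.3902
true dip = arctan 2.3902 = 67.30°

67.3°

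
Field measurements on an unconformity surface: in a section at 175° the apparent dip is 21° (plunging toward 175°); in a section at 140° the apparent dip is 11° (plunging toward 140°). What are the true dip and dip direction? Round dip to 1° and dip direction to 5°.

The two traces are lines in the plane: v₁ = (sin 175°·cos 21°, cos 175°·cos 21°, −sin 21°), v₂ = (sin 140°·cos 11°, cos 140°·cos 11°, −sin 11°).
The plane normal is n = v₁ × v₂ ∝ (-0.092, -0.211, 0.526).
True dip = arccos(n_z / |n|) = arccos(0.9162) = 23.6°.
The horizontal component of n points toward azimuth atan2(n_x, n_y) = 204°, the dip direction.

true dip 24°, dip direction 205°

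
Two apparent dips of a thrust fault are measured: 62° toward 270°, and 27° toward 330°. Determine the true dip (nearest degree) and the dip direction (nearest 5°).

The two traces are lines in the plane: v₁ = (sin 270°·cos 62°, cos 270°·cos 62°, −sin 62°), v₂ = (sin 330°·cos 27°, cos 330°·cos 27°, −sin 27°).
Cross product v₁ × v₂ gives the pole to the plane: n ∝ (-0.681, -0.180, 0.362).
Dip δ = arctan(|n_h|/n_z) = arctan(0.705/0.362) = 62.8°.
Dip direction = azimuth of (n_x, n_y) = atan2(-0.681, -0.180) = 255°.

true dip 63°, dip direction 255°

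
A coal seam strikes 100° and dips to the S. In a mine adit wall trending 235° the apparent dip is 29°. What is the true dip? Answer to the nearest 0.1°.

38.1°

The section is 45° from the strike.
tan(true dip) = tan 29° / sin 45° = 0.7839
true dip = arctan 0.7839 = 38.09°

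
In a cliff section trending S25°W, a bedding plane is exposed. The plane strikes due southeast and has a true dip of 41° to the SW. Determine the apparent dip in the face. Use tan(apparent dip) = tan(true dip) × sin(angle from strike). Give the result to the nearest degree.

39°

Angle between strike (due southeast) and section (S25°W): β = 70°.
tan α = tan 41° × sin 70° = 0.8693 × 0.9397 = 0.8169
α = arctan(0.8169) = 39.24°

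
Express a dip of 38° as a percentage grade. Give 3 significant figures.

78.1%

grade % = 100 × tan 38° = 100 × 0.7813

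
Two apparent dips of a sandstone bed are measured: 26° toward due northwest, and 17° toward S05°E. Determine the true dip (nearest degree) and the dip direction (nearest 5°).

Each apparent-dip line lies in the plane. As unit vectors (x east, y north, z up), v₁ plunges 26°→due northwest and v₂ plunges 17°→S05°E.
The plane normal is n = v₁ × v₂ ∝ (-0.603, -0.222, 0.552).
True dip = arccos(n_z / |n|) = arccos(0.6516) = 49.3°.
Dip direction = atan2(-0.603, -0.222) = 250° (azimuth of n's horizontal projection).

true dip 49°, dip direction 250°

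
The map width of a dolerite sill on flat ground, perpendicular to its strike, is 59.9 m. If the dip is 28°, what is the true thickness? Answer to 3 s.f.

True thickness t = w · sin(dip) = 59.9 × sin 28°
t = 59.9 × 0.4695 = 28.121 m

28.1 m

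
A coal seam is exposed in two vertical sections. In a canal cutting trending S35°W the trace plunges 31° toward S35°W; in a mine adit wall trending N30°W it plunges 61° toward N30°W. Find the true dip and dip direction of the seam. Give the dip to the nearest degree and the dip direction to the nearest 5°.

The two traces are lines in the plane: v₁ = (sin 215°·cos 31°, cos 215°·cos 31°, −sin 31°), v₂ = (sin 330°·cos 61°, cos 330°·cos 61°, −sin 61°).
Cross product v₁ × v₂ gives the pole to the plane: n ∝ (-0.830, 0.305, 0.377).
Dip δ = arctan(|n_h|/n_z) = arctan(0.885/0.377) = 66.9°.
Dip direction = atan2(-0.830, 0.305) = 290° (azimuth of n's horizontal projection).

true dip 67°, dip direction 290°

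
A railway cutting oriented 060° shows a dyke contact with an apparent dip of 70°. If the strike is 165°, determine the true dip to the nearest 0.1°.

70.6°

The section is 75° from the strike.
tan(true dip) = tan 70° / sin 75° = 2.8444
true dip = arctan 2.8444 = 70.63°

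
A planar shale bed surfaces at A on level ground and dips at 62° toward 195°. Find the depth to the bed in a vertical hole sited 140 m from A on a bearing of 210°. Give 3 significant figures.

The hole lies 15° from the dip direction, so the down-dip offset is 140 × cos 15° = 135.23 m.
Depth = down-dip offset × tan(dip) = 135.23 × tan 62° = 135.23 × 1.8807
Depth = 254.33 m

254 m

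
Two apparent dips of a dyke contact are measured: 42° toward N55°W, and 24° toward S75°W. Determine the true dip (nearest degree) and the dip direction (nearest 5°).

true dip 43°, dip direction 315°

Represent each trace as a vector plunging at its apparent dip toward its trend (east-north-up frame): v₁ = (-0.609, 0.426, -0.669), v₂ = (-0.882, -0.236, -0.407).
The plane normal is n = v₁ × v₂ ∝ (-0.332, 0.343, 0.520).
Dip δ = arctan(|n_h|/n_z) = arctan(0.477/0.520) = 42.5°.
The horizontal component of n points toward azimuth atan2(n_x, n_y) = 316°, the dip direction.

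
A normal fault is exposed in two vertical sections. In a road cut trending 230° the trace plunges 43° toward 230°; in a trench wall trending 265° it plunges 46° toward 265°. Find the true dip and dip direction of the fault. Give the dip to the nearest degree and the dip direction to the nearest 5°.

true dip 46°, dip direction 255°

Each apparent-dip line lies in the plane. As unit vectors (x east, y north, z up), v₁ plunges 43°→230° and v₂ plunges 46°→265°.
n = v₁ × v₂ = (-0.297, -0.069, 0.291) (taken with n_z > 0).
tan δ = √(n_x²+n_y²)/n_z = 0.305/0.291, so δ = 46.3°.
Dip direction = atan2(-0.297, -0.069) = 257° (azimuth of n's horizontal projection).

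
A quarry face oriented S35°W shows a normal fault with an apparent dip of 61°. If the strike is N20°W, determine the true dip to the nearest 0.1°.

The section is 55° from the strike.
tan δ = tan α / sin β = tan 61° / sin 55° = 1.8040 / 0.8192 = 2.2023
true dip = arctan 2.2023 = 65.58°

65.6°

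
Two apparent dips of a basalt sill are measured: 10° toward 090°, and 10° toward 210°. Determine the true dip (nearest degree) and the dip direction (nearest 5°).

true dip 19°, dip direction 150°

The two traces are lines in the plane: v₁ = (sin 90°·cos 10°, cos 90°·cos 10°, −sin 10°), v₂ = (sin 210°·cos 10°, cos 210°·cos 10°, −sin 10°).
The plane normal is n = v₁ × v₂ ∝ (0.148, -0.257, 0.840).
tan δ = √(n_x²+n_y²)/n_z = 0.296/0.840, so δ = 19.4°.
Dip direction = azimuth of (n_x, n_y) = atan2(0.148, -0.257) = 150°.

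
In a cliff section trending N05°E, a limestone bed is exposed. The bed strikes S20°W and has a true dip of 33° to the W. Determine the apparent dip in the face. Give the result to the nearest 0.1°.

Angle between strike (S20°W) and section (N05°E): β = 15°.
tan α = tan 33° × sin 15° = 0.6494 × 0.2588 = 0.1681
apparent dip = arctan 0.1681 = 9.54°

9.5°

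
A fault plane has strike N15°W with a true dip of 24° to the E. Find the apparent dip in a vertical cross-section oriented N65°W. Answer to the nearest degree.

19°

The section lies 50° from the strike.
tan(apparent dip) = tan 24° · sin 50° = 0.3411
apparent dip = arctan 0.3411 = 18.83°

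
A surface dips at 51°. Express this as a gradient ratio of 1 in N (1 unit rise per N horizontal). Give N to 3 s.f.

1 in 0.810

1 : N means tan θ = 1/N, so N = 1/tan 51° = 1/1.2349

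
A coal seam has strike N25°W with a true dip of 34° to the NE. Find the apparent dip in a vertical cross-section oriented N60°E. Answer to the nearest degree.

34°

The section lies 85° from the strike.
tan(apparent dip) = tan 34° · sin 85° = 0.6719
α = arctan(0.6719) = 33.90°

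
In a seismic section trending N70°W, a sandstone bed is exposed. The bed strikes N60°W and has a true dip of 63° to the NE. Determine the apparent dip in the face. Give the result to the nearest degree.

19°

The section lies 10° from the strike.
tan α = tan 63° × sin 10° = 1.9626 × 0.1736 = 0.3408
apparent dip = arctan 0.3408 = 18.82°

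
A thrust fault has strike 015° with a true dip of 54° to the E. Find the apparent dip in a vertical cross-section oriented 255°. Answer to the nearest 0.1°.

50.0°

The strike is 015° and the section trends 255°; the acute angle between them is β = 60°.
tan α = tan 54° × sin 60° = 1.3764 × 0.8660 = 1.1920
apparent dip = arctan 1.1920 = 50.01°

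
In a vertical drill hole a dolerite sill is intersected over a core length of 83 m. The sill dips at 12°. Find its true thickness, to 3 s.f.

81.2 m

True thickness t = h · cos(dip) = 83 × cos 12°
t = 83 × 0.9781 = 81.186 m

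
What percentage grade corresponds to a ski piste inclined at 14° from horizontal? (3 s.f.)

24.9%

grade % = 100 × tan 14° = 100 × 0.2493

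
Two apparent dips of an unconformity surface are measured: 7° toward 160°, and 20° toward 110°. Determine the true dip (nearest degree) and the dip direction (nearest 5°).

The two traces are lines in the plane: v₁ = (sin 160°·cos 7°, cos 160°·cos 7°, −sin 7°), v₂ = (sin 110°·cos 20°, cos 110°·cos 20°, −sin 20°).
The plane normal is n = v₁ × v₂ ∝ (0.280, 0.008, 0.714).
tan δ = √(n_x²+n_y²)/n_z = 0.280/0.714, so δ = 21.4°.
Dip direction = atan2(0.280, 0.008) = 88° (azimuth of n's horizontal projection).

true dip 21°, dip direction 090°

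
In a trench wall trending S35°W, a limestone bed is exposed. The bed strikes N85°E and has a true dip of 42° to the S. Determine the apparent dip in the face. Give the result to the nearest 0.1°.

34.6°

The section lies 50° from the strike.
tan(apparent dip) = tan 42° · sin 50° = 0.6897
apparent dip = arctan 0.6897 = 34.60°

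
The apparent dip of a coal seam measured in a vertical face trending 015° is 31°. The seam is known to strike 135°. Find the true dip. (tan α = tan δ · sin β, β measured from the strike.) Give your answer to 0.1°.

β = acute angle between strike 135° and section 015° = 60°.
tan(true dip) = tan 31° / sin 60° = 0.6938
δ = arctan(0.6938) = 34.75°

34.8°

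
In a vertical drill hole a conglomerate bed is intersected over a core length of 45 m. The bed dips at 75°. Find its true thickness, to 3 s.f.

11.6 m

True thickness t = h · cos(dip) = 45 × cos 75°
t = 45 × 0.2588 = 11.647 m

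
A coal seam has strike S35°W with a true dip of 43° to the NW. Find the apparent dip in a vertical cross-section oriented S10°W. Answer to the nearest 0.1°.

The section lies 25° from the strike.
tan α = tan 43° × sin 25° = 0.9325 × 0.4226 = 0.3941
apparent dip = arctan 0.3941 = 21.51°

21.5°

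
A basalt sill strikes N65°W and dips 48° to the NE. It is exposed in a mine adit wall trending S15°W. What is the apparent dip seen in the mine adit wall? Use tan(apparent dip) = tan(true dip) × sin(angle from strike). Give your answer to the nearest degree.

48°

The strike is N65°W and the section trends S15°W; the acute angle between them is β = 80°.
tan(apparent dip) = tan 48° · sin 80° = 1.0937
α = arctan(1.0937) = 47.56°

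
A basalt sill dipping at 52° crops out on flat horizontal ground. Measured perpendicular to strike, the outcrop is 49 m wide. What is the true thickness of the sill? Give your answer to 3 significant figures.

True thickness t = w · sin(dip) = 49 × sin 52°
t = 49 × 0.7880 = 38.613 m

38.6 m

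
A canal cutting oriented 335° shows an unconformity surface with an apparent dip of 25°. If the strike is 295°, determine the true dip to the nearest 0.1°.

β = acute angle between strike 295° and section 335° = 40°.
tan δ = tan α / sin β = tan 25° / sin 40° = 0.4663 / 0.6428 = 0.7254
true dip = arctan 0.7254 = 35.96°

36.0°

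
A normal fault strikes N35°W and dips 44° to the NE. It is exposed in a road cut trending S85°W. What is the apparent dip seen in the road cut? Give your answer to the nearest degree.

The section lies 60° from the strike.
tan(apparent dip) = tan 44° · sin 60° = 0.8363
apparent dip = arctan 0.8363 = 39.91°

40°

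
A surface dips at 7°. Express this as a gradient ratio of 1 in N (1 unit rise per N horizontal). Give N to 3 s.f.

1 : N means tan θ = 1/N, so N = 1/tan 7° = 1/0.1228

1 in 8.14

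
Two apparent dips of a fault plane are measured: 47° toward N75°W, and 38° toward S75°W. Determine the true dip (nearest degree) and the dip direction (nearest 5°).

true dip 48°, dip direction 300°

Represent each trace as a vector plunging at its apparent dip toward its trend (east-north-up frame): v₁ = (-0.659, 0.177, -0.731), v₂ = (-0.761, -0.204, -0.616).
The plane normal is n = v₁ × v₂ ∝ (-0.258, 0.151, 0.269).
Dip δ = arctan(|n_h|/n_z) = arctan(0.299/0.269) = 48.0°.
Dip direction = atan2(-0.258, 0.151) = 300° (azimuth of n's horizontal projection).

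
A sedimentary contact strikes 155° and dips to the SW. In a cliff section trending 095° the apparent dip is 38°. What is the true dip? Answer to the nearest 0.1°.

β = acute angle between strike 155° and section 095° = 60°.
tan(true dip) = tan 38° / sin 60° = 0.9022
true dip = arctan 0.9022 = 42.06°

42.1°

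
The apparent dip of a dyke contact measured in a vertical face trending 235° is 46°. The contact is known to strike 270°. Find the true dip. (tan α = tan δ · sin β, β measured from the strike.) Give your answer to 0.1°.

61.0°

The section is 35° from the strike.
tan δ = tan α / sin β = tan 46° / sin 35° = 1.0355 / 0.5736 = 1.8054
δ = arctan(1.8054) = 61.02°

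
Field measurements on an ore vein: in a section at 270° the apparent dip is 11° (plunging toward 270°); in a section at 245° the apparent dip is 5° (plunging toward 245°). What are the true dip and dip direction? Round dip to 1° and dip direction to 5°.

Represent each trace as a vector plunging at its apparent dip toward its trend (east-north-up frame): v₁ = (-0.982, -0.000, -0.191), v₂ = (-0.903, -0.421, -0.087).
The plane normal is n = v₁ × v₂ ∝ (-0.080, 0.087, 0.413).
Dip δ = arctan(|n_h|/n_z) = arctan(0.118/0.413) = 16.0°.
Dip direction = azimuth of (n_x, n_y) = atan2(-0.080, 0.087) = 317°.

true dip 16°, dip direction 315°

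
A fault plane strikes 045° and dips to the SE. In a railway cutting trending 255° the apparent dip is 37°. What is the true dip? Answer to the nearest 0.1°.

56.4°

β = acute angle between strike 045° and section 255° = 30°.
tan(true dip) = tan 37° / sin 30° = 1.5071
true dip = arctan 1.5071 = 56.43°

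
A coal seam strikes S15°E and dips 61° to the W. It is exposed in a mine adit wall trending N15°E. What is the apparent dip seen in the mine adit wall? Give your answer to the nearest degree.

42°

The strike is S15°E and the section trends N15°E; the acute angle between them is β = 30°.
tan α = tan 61° × sin 30° = 1.8040 × 0.5000 = 0.9020
α = arctan(0.9020) = 42.05°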